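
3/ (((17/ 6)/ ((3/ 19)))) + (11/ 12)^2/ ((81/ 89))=4108243/ 3767472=1.09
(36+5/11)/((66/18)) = 1203/121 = 9.94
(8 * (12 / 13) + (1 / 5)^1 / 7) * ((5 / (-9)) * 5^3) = -421625 / 819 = -514.80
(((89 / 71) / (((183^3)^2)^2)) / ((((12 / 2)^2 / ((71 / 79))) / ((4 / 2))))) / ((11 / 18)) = 89 / 1225837359853974948955351117509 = 0.00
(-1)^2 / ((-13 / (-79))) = 79 / 13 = 6.08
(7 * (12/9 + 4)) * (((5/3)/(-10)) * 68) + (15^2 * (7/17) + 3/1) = -50102/153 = -327.46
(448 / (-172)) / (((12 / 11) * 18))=-154 / 1161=-0.13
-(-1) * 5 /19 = 5 /19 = 0.26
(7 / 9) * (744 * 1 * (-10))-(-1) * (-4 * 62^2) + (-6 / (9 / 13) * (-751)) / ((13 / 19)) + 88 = -11562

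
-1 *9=-9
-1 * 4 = -4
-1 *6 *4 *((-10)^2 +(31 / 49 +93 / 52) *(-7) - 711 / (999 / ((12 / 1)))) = -6021138 / 3367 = -1788.28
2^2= 4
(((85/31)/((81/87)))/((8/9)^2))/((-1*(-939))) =0.00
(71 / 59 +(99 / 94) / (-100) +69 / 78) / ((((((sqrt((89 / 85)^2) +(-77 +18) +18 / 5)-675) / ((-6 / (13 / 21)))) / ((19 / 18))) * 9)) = 33865635587 / 10459134293400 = 0.00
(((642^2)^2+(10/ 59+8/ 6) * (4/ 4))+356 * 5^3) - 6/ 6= 30068619709181/ 177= 169879207396.50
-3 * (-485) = 1455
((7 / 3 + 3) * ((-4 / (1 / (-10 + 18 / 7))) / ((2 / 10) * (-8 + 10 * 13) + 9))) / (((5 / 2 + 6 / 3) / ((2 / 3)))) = 66560 / 94689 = 0.70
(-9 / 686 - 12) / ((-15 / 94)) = 129109 / 1715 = 75.28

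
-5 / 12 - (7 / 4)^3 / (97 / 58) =-33721 / 9312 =-3.62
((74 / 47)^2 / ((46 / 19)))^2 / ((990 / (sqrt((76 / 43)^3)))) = 205677924784 * sqrt(817) / 2362594637403495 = 0.00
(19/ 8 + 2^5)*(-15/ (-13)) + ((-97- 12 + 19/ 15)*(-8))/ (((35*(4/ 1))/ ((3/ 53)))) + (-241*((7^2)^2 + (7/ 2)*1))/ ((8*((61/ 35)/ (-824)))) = 2015091903389183/ 58840600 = 34246623.99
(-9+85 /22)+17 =261 /22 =11.86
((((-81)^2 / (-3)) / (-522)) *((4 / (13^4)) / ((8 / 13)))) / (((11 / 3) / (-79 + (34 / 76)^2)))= -82950723 / 4048069168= -0.02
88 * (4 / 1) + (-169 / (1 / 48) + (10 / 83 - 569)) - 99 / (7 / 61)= -9191.59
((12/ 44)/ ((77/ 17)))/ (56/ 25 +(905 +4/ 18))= 11475/ 172939613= 0.00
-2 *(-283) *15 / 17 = 8490 / 17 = 499.41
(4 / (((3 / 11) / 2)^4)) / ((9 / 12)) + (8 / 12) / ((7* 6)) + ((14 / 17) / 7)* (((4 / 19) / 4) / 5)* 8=42372296101 / 2747115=15424.29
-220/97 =-2.27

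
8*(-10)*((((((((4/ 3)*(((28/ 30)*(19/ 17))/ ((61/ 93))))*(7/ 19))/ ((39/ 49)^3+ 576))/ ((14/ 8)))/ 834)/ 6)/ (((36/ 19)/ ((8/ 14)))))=-8869793408/ 2375694259750107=-0.00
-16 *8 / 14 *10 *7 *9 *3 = -17280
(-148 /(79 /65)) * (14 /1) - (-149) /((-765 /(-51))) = -2008429 /1185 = -1694.88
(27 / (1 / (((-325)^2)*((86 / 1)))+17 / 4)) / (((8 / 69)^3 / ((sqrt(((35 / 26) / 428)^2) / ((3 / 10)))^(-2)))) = 1122439562936744949 / 30267055784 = 37084530.82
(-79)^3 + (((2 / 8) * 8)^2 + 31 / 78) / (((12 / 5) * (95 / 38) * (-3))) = -493039.24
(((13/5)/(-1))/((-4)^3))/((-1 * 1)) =-13/320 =-0.04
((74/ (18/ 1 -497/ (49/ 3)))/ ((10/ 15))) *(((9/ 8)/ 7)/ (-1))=333/ 232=1.44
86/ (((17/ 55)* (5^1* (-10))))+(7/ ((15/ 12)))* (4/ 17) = -361/ 85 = -4.25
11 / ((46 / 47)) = 517 / 46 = 11.24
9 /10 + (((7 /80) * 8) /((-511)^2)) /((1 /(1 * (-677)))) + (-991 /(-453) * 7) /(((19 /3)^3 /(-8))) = 16069924453 /38635052827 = 0.42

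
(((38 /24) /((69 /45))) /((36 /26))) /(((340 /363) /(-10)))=-149435 /18768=-7.96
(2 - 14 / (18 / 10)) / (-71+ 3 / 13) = 0.08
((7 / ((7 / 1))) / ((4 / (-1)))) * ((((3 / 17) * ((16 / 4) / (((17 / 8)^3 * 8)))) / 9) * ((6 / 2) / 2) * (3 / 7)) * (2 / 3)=-64 / 584647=-0.00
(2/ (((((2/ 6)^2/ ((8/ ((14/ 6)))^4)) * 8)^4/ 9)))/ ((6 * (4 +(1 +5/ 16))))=931603678164736454688768/ 2824799098416085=329794667.06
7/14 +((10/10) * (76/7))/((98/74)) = 8.70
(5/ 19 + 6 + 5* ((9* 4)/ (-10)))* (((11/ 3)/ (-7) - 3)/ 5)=16502/ 1995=8.27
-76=-76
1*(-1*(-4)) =4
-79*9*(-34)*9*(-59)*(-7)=89854758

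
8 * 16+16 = 144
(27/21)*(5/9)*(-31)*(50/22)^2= -96875/847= -114.37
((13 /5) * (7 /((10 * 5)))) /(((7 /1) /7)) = 91 /250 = 0.36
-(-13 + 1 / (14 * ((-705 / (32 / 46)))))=1475573 / 113505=13.00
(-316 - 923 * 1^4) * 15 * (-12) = 223020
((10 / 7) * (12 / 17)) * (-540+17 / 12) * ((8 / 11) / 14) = -258520 / 9163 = -28.21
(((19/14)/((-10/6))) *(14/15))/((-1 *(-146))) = -0.01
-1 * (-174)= 174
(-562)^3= -177504328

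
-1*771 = -771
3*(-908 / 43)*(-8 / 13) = 21792 / 559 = 38.98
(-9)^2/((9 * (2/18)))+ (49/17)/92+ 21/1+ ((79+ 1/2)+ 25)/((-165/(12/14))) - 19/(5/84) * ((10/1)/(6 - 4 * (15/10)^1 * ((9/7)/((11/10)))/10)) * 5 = -159324621/54740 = -2910.57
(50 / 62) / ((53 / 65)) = 1625 / 1643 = 0.99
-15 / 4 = -3.75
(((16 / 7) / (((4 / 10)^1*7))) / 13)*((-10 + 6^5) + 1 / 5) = 487.67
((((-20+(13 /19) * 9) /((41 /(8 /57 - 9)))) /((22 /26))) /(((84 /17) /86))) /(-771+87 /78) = -16407832285 /205316230581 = -0.08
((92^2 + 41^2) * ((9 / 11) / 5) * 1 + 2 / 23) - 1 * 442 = 308199 / 253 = 1218.18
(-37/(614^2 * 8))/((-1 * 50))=37/150798400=0.00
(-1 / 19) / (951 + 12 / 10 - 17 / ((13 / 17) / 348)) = 65 / 8378373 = 0.00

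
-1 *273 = -273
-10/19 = -0.53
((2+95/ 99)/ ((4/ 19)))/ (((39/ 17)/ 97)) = 9179983/ 15444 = 594.40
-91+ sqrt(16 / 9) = -269 / 3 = -89.67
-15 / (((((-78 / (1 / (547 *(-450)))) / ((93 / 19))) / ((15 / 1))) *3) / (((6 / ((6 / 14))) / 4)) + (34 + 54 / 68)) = -110670 / 1653990871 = -0.00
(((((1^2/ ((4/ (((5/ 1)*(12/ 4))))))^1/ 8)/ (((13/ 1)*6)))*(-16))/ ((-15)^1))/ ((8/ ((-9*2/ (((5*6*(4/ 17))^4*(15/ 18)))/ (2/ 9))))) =-83521/ 2662400000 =-0.00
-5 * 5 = -25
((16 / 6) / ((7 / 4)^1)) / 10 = 16 / 105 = 0.15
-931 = -931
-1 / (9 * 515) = -1 / 4635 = -0.00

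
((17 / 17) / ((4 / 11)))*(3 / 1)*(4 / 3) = 11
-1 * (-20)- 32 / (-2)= 36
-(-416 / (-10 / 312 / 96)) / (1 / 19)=-118370304 / 5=-23674060.80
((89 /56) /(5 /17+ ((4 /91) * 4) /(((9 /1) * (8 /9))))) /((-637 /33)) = -16643 /63896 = -0.26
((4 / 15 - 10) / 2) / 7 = -73 / 105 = -0.70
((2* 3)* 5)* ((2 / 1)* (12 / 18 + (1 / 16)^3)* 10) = 204875 / 512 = 400.15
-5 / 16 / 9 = -5 / 144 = -0.03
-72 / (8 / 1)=-9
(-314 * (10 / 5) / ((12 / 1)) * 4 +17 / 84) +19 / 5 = -86239 / 420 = -205.33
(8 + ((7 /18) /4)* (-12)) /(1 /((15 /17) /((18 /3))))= 1.00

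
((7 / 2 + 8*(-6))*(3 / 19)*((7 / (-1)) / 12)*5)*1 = 3115 / 152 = 20.49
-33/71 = -0.46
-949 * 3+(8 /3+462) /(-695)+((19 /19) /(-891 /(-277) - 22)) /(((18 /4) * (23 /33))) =-21531079987 /7560905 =-2847.69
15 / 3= 5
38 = 38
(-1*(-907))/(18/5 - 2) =4535/8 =566.88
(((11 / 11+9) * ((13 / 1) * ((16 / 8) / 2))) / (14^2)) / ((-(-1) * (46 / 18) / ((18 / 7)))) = 5265 / 7889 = 0.67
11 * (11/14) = 121/14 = 8.64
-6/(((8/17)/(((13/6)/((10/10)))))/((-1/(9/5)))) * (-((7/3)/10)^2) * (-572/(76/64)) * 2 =6194188/7695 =804.96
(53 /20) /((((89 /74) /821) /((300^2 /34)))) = 4788443.16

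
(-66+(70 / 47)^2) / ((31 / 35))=-4931290 / 68479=-72.01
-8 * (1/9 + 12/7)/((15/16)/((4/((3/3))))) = -11776/189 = -62.31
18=18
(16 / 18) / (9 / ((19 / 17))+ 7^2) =38 / 2439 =0.02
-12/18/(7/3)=-2/7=-0.29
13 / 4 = 3.25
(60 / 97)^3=216000 / 912673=0.24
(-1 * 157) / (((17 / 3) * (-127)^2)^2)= -1413 / 75181801249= -0.00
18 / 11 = 1.64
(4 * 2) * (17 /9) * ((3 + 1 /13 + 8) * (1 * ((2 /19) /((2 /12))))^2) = 313344 /4693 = 66.77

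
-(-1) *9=9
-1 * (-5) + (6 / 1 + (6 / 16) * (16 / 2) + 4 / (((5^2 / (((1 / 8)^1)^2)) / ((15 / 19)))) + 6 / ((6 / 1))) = 22803 / 1520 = 15.00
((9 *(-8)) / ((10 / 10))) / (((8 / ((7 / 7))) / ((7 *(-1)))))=63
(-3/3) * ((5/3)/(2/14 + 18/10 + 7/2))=-350/1143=-0.31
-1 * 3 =-3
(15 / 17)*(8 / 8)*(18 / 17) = 270 / 289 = 0.93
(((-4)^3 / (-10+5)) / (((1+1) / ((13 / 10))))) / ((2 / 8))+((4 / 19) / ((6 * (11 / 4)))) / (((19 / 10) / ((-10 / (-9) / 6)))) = 267623632 / 8041275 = 33.28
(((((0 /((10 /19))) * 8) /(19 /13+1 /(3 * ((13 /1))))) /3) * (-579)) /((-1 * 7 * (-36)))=0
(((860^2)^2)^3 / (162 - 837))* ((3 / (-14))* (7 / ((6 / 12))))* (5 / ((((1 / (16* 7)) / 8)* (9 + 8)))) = 29330496876009282318578483200000000000 / 153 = 191702593960844982474369200000000000.00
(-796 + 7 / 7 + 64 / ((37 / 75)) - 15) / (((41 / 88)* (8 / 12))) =-3322440 / 1517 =-2190.14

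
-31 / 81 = -0.38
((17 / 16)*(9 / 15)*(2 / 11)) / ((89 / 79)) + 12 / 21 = 184843 / 274120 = 0.67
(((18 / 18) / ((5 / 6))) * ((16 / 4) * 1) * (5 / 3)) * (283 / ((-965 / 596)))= -1349344 / 965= -1398.28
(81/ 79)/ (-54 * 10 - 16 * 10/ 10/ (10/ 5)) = -81/ 43292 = -0.00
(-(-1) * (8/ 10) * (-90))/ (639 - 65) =-36/ 287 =-0.13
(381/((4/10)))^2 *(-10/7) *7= -18145125/2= -9072562.50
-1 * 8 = -8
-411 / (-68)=411 / 68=6.04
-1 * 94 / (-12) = 47 / 6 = 7.83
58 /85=0.68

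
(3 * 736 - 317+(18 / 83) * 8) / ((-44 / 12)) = -516.20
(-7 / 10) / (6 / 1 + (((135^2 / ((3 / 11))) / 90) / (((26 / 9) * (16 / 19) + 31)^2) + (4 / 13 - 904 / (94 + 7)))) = 0.35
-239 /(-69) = 239 /69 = 3.46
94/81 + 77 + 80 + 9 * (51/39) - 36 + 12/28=990355/7371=134.36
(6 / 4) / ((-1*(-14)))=3 / 28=0.11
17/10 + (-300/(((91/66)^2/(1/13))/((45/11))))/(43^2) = 3330396749/1990503970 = 1.67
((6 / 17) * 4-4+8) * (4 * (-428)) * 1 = -157504 / 17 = -9264.94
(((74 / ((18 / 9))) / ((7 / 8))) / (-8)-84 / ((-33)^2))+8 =6701 / 2541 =2.64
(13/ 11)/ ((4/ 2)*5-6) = 13/ 44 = 0.30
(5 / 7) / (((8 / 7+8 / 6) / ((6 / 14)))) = 45 / 364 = 0.12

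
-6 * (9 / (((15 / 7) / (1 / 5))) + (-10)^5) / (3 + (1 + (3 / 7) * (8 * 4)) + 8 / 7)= 17499853 / 550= 31817.91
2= 2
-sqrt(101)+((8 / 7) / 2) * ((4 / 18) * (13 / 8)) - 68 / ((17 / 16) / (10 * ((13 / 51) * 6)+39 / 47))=-51933869 / 50337 - sqrt(101)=-1041.77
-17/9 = -1.89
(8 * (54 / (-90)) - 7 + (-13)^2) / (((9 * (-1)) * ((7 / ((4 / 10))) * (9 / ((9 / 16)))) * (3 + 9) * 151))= -131 / 3805200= -0.00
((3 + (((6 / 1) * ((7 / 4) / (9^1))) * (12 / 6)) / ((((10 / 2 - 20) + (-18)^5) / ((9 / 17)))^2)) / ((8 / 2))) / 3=28663372530944 / 114653490123769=0.25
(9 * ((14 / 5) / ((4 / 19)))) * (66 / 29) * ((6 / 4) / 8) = 118503 / 2320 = 51.08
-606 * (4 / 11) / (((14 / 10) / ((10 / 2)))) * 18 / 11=-1090800 / 847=-1287.84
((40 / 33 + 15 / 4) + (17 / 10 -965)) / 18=-632503 / 11880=-53.24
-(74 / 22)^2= -1369 / 121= -11.31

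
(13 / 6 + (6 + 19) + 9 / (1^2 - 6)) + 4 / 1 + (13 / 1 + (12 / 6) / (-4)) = 628 / 15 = 41.87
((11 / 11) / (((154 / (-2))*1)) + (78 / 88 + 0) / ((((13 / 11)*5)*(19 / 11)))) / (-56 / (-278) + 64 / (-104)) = -3904927 / 21886480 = -0.18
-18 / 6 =-3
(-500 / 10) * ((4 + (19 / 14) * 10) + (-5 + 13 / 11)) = -52950 / 77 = -687.66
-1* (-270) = 270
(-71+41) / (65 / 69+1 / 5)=-26.27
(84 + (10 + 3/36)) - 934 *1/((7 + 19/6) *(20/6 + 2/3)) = 52057/732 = 71.12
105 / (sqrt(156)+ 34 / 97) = 8.18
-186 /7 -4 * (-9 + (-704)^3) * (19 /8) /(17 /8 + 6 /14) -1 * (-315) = 1299354806969 /1001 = 1298056750.22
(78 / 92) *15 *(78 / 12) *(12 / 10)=4563 / 46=99.20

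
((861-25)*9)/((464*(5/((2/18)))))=209/580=0.36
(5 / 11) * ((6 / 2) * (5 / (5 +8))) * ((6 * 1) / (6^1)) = 75 / 143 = 0.52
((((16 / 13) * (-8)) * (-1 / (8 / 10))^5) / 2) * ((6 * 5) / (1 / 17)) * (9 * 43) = 308390625 / 104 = 2965294.47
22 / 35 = 0.63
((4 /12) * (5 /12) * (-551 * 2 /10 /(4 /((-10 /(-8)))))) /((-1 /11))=30305 /576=52.61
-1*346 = -346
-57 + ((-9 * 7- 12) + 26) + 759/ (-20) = -2879/ 20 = -143.95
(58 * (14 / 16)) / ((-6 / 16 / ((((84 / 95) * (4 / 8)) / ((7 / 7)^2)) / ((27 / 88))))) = -500192 / 2565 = -195.01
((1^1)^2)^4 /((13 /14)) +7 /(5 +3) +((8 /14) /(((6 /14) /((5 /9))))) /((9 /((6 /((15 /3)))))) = 17275 /8424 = 2.05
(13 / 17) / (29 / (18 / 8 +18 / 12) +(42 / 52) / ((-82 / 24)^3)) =0.10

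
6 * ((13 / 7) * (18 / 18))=78 / 7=11.14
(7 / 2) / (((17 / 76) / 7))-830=-12248 / 17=-720.47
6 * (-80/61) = -480/61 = -7.87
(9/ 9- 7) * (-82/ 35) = 492/ 35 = 14.06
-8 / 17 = -0.47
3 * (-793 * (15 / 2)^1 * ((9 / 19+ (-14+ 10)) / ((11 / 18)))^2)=-25950774330 / 43681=-594097.53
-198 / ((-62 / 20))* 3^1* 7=41580 / 31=1341.29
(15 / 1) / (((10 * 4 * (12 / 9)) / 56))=15.75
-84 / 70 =-6 / 5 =-1.20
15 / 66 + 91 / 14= 74 / 11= 6.73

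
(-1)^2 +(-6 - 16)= -21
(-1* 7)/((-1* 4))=7/4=1.75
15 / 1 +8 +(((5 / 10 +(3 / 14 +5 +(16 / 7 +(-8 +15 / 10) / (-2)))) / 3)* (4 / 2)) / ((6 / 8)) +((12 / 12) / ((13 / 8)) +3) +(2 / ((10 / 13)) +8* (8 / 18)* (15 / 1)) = 92.55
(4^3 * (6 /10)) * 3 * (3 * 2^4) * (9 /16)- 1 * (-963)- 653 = 17102 /5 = 3420.40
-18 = -18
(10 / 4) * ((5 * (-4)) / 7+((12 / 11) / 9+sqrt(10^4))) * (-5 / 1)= -280850 / 231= -1215.80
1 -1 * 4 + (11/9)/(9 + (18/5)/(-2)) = -2.83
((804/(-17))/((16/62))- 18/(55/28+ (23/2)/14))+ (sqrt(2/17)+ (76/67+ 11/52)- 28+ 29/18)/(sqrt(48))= -83859/442- sqrt(3)*(13349233- 31356*sqrt(34))/6396624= -193.29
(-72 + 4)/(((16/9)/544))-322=-21130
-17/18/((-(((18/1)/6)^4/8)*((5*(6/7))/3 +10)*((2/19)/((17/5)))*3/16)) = 76874/54675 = 1.41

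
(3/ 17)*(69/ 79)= 207/ 1343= 0.15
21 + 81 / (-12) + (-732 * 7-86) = -20783 / 4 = -5195.75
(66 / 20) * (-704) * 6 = -69696 / 5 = -13939.20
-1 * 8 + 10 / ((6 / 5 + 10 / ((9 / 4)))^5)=-4227988643471 / 528613910512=-8.00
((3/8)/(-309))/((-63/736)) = 92/6489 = 0.01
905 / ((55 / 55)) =905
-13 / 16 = -0.81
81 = 81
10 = 10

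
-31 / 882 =-0.04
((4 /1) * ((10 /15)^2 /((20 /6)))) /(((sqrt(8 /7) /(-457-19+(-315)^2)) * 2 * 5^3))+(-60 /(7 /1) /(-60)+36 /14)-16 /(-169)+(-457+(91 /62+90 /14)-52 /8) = -16605341 /36673+98749 * sqrt(14) /1875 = -255.74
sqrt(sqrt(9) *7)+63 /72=7 /8+sqrt(21)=5.46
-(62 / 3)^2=-3844 / 9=-427.11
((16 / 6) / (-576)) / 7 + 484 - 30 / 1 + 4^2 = 710639 / 1512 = 470.00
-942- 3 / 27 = -8479 / 9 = -942.11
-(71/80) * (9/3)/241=-213/19280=-0.01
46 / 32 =23 / 16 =1.44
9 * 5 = 45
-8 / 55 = -0.15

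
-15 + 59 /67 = -946 /67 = -14.12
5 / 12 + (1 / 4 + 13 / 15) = 23 / 15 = 1.53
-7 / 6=-1.17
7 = 7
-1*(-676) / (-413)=-676 / 413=-1.64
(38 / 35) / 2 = 19 / 35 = 0.54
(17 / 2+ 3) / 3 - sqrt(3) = 23 / 6 - sqrt(3) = 2.10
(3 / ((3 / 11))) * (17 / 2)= 93.50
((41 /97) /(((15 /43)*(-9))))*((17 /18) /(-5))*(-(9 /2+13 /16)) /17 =-29971 /3771360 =-0.01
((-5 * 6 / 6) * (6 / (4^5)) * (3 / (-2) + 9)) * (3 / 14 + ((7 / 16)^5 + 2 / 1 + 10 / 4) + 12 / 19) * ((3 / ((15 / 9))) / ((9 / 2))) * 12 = -100949337045 / 17850957824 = -5.66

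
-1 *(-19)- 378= -359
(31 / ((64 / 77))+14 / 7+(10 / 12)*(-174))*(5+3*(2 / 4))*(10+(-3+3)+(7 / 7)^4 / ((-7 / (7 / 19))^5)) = -6870.70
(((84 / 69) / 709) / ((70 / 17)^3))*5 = 4913 / 39952150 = 0.00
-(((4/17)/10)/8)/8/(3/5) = -1/1632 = -0.00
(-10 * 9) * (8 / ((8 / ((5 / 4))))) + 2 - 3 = -227 / 2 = -113.50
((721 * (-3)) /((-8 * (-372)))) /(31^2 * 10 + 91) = -721 /9623392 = -0.00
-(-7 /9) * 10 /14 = 5 /9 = 0.56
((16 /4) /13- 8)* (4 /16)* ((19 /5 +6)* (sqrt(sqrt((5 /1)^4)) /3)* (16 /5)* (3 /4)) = -75.38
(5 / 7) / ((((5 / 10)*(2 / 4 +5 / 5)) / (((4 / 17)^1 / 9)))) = 80 / 3213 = 0.02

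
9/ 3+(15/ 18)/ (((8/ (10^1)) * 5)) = 77/ 24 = 3.21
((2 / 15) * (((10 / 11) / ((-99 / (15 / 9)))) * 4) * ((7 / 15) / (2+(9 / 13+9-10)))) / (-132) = 182 / 10673289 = 0.00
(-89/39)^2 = 7921/1521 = 5.21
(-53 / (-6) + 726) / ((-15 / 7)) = -30863 / 90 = -342.92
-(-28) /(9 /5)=140 /9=15.56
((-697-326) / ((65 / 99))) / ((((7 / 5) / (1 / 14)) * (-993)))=33759 / 421694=0.08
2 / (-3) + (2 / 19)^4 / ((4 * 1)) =-260630 / 390963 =-0.67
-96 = -96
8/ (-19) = -8/ 19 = -0.42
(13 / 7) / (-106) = -13 / 742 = -0.02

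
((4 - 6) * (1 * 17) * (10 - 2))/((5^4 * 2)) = -136/625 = -0.22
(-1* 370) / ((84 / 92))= -8510 / 21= -405.24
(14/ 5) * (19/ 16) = 133/ 40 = 3.32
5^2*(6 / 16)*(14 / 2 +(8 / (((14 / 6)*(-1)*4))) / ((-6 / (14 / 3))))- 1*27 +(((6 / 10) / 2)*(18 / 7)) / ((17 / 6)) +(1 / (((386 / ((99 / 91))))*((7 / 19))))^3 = 14261678218971197747 / 315892376718215570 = 45.15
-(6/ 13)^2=-36/ 169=-0.21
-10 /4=-5 /2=-2.50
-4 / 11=-0.36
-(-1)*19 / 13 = 1.46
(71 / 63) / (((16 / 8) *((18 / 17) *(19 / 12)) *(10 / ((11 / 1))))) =13277 / 35910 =0.37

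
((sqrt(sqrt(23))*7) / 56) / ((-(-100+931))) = -23^(1 / 4) / 6648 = -0.00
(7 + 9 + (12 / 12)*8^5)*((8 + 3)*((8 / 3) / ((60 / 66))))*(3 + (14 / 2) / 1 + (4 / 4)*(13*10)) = 148096256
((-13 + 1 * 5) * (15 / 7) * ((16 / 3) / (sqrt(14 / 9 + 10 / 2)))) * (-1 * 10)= 19200 * sqrt(59) / 413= 357.09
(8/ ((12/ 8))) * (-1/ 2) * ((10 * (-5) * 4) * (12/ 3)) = 6400/ 3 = 2133.33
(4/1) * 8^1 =32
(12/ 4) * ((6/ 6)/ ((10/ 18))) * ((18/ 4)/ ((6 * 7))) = 81/ 140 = 0.58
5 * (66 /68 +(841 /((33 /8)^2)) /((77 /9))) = 33.74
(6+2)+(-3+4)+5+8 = 22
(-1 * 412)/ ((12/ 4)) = -412/ 3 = -137.33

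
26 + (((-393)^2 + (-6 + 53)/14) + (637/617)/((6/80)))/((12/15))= 20016870571/103656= 193108.65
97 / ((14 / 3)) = 291 / 14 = 20.79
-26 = -26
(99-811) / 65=-712 / 65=-10.95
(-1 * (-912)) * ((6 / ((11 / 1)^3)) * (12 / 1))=49.33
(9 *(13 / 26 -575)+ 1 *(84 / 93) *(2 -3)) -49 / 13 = -4171189 / 806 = -5175.17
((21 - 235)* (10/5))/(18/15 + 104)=-1070/263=-4.07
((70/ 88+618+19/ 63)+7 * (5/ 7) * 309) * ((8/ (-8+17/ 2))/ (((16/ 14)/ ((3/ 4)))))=5998877/ 264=22723.02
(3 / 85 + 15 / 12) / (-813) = -437 / 276420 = -0.00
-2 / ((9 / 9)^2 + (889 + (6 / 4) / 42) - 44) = -56 / 23689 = -0.00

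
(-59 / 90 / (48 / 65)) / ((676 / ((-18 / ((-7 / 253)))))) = -14927 / 17472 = -0.85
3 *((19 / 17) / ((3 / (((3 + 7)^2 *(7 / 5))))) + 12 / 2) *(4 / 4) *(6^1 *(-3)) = -53388 / 17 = -3140.47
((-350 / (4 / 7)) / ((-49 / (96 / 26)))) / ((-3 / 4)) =-800 / 13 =-61.54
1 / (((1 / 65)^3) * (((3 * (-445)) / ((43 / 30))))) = -472355 / 1602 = -294.85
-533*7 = -3731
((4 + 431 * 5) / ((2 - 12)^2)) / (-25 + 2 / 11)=-23749 / 27300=-0.87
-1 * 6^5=-7776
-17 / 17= -1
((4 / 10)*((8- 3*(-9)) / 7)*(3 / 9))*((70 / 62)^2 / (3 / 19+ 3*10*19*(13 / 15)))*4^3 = 2979200 / 27068487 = 0.11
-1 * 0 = 0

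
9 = 9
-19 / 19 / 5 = -1 / 5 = -0.20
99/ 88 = 9/ 8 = 1.12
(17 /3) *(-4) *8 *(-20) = 10880 /3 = 3626.67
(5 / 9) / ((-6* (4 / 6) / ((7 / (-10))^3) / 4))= 343 / 1800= 0.19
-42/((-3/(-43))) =-602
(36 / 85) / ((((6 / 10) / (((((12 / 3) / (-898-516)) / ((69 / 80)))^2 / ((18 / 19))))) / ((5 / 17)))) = 4864000 / 2063270204163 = 0.00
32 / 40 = 4 / 5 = 0.80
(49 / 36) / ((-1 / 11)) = -539 / 36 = -14.97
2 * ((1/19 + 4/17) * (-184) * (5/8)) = -21390/323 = -66.22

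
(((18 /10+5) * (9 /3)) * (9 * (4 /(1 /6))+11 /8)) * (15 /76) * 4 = 266067 /76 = 3500.88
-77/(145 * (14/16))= -88/145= -0.61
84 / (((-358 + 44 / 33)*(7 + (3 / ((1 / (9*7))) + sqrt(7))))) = -1176 / 978515 + 6*sqrt(7) / 978515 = -0.00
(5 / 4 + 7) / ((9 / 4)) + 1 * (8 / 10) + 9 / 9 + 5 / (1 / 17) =1357 / 15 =90.47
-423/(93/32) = -4512/31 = -145.55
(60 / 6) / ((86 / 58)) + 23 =1279 / 43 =29.74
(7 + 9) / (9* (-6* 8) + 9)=-16 / 423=-0.04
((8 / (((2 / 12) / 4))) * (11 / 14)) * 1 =1056 / 7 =150.86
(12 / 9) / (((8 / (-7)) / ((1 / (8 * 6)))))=-7 / 288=-0.02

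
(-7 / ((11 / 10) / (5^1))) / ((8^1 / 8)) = -350 / 11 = -31.82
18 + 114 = 132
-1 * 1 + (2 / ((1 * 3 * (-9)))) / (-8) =-107 / 108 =-0.99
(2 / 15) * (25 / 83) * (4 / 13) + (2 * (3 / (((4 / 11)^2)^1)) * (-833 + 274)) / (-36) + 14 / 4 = 708.09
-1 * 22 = -22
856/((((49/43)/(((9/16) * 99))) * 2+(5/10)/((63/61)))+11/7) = 65591856/160645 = 408.30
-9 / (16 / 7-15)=63 / 89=0.71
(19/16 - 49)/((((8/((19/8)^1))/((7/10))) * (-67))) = 20349/137216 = 0.15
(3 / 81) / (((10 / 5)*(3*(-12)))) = -1 / 1944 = -0.00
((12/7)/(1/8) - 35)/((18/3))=-149/42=-3.55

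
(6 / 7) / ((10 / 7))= 3 / 5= 0.60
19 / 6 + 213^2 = 272233 / 6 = 45372.17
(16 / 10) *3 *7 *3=504 / 5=100.80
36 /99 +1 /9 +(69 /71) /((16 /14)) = 74513 /56232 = 1.33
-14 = -14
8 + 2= 10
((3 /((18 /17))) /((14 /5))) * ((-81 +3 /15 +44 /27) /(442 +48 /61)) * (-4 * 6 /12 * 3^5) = 87.93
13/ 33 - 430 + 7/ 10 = -141539/ 330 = -428.91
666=666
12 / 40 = 3 / 10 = 0.30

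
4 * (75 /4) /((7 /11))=825 /7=117.86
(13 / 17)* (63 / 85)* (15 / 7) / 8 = 351 / 2312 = 0.15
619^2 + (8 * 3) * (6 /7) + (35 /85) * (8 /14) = 45598635 /119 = 383181.81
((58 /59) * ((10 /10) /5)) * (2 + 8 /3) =812 /885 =0.92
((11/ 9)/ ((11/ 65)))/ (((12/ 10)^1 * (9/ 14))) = 2275/ 243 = 9.36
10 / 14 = 5 / 7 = 0.71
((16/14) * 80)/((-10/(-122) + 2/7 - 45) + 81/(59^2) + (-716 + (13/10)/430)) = -584362432000/4861386109869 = -0.12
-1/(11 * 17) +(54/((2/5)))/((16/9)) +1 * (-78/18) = 71.60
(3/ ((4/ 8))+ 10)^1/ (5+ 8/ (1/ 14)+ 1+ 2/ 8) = 64/ 473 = 0.14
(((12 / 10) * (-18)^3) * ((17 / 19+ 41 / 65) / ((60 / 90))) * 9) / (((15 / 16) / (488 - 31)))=-2169193830912 / 30875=-70257290.07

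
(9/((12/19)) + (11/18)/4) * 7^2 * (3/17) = 2989/24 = 124.54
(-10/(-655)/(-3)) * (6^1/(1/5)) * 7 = -1.07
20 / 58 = 0.34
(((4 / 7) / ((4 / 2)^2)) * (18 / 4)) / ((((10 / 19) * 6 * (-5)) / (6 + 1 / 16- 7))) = 171 / 4480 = 0.04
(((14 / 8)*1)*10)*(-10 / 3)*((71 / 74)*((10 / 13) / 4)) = -62125 / 5772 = -10.76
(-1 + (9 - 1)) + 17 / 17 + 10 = 18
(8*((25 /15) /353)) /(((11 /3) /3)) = 120 /3883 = 0.03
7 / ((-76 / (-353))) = 2471 / 76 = 32.51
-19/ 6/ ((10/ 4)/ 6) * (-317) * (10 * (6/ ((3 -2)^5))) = 144552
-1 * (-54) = 54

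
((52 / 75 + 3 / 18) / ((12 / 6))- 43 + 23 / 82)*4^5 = -44387072 / 1025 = -43304.46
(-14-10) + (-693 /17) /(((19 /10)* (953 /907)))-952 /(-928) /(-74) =-44.43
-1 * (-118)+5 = 123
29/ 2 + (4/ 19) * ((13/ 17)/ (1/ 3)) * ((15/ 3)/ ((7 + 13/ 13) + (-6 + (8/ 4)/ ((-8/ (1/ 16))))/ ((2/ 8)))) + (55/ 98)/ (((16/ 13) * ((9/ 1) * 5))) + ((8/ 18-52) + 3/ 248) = -1350324431033/ 36314988192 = -37.18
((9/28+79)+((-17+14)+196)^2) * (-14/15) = -1045193/30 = -34839.77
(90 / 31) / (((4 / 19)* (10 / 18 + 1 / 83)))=638685 / 26288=24.30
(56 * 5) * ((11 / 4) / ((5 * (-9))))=-154 / 9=-17.11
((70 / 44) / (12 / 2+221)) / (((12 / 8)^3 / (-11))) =-0.02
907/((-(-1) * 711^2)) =0.00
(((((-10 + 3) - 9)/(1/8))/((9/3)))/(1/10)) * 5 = -6400/3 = -2133.33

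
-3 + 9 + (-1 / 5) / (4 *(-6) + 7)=511 / 85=6.01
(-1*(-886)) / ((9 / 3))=886 / 3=295.33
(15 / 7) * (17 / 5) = 51 / 7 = 7.29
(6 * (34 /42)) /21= 34 /147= 0.23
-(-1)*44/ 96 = 11/ 24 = 0.46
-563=-563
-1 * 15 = -15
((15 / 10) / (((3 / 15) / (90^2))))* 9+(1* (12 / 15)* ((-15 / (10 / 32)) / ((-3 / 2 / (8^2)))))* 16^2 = 4830902 / 5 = 966180.40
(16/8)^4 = 16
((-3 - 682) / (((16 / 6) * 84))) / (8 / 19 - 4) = 13015 / 15232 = 0.85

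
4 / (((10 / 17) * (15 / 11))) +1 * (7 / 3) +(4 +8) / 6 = 233 / 25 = 9.32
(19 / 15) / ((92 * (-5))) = -19 / 6900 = -0.00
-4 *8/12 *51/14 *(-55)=3740/7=534.29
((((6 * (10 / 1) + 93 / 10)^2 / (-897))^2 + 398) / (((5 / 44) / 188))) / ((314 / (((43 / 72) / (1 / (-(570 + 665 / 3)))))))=-1062859.72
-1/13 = -0.08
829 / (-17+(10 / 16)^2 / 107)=-48.78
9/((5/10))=18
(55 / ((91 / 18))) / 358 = 495 / 16289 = 0.03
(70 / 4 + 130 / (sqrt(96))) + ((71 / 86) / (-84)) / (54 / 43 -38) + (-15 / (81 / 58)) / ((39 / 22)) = 1065987721 / 93169440 + 65 * sqrt(6) / 12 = 24.71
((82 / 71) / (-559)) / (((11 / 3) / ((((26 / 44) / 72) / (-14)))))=41 / 124122768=0.00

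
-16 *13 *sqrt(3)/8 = -26 *sqrt(3) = -45.03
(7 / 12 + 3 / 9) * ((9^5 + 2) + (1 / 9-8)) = 1461317 / 27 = 54122.85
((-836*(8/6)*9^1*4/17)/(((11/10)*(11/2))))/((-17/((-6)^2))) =2626560/3179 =826.22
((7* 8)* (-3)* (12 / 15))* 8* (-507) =2725632 / 5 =545126.40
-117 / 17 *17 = -117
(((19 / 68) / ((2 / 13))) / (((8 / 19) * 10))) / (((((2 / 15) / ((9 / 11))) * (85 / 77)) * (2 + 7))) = 98553 / 369920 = 0.27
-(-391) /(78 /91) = 2737 /6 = 456.17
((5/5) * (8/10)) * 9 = 36/5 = 7.20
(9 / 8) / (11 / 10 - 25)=-45 / 956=-0.05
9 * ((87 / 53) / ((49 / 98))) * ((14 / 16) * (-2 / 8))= -5481 / 848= -6.46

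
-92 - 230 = -322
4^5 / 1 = 1024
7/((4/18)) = 63/2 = 31.50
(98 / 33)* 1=98 / 33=2.97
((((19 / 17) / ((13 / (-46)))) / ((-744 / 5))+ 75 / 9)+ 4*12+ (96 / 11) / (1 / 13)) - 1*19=45462113 / 301444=150.81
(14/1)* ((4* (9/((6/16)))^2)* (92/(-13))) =-2967552/13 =-228273.23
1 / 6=0.17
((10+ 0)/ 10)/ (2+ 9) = 1/ 11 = 0.09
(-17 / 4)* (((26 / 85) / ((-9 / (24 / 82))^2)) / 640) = -13 / 6051600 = -0.00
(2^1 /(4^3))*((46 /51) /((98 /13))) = 299 /79968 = 0.00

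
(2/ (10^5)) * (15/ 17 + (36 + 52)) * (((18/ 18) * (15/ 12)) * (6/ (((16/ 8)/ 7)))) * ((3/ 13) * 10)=95193/ 884000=0.11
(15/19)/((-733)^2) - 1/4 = -10208431/40833964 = -0.25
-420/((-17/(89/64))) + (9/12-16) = 5197/272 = 19.11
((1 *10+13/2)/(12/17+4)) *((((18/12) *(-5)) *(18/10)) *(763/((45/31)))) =-39807999/1600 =-24880.00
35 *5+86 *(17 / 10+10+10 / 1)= 10206 / 5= 2041.20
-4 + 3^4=77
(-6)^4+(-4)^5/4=1040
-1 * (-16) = 16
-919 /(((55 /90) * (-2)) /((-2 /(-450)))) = 919 /275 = 3.34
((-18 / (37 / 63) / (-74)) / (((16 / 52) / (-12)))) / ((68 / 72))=-398034 / 23273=-17.10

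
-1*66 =-66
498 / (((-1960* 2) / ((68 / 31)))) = -4233 / 15190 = -0.28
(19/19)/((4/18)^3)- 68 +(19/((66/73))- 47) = -755/264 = -2.86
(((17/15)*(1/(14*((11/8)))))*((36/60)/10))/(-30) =-17/144375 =-0.00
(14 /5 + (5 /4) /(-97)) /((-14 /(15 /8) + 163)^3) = 3649725 /4926924894356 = 0.00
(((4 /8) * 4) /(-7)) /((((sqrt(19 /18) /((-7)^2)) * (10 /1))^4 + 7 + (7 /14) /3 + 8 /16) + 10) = -0.02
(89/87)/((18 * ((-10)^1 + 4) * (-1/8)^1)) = 178/2349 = 0.08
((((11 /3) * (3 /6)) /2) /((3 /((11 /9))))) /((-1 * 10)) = -0.04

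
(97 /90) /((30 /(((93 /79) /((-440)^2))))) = 3007 /13764960000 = 0.00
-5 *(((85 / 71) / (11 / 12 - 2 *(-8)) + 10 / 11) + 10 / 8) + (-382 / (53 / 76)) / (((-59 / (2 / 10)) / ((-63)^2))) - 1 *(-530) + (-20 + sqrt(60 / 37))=2 *sqrt(555) / 37 + 78020620251451 / 9915279220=7870.00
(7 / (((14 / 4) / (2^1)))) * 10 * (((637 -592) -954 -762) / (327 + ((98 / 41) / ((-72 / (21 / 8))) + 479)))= -263082240 / 3172073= -82.94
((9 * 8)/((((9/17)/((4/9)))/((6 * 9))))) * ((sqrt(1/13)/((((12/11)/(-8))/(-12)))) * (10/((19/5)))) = 14361600 * sqrt(13)/247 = 209641.64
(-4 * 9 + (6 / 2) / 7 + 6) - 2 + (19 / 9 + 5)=-1541 / 63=-24.46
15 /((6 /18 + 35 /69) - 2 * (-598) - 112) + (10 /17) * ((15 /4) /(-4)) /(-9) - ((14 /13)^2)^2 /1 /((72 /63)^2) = -0.95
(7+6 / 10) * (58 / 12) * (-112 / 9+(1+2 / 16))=-89813 / 216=-415.80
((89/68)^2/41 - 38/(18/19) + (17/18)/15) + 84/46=-22475139623/588658320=-38.18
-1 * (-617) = 617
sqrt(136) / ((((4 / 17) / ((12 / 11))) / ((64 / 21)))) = 2176 * sqrt(34) / 77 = 164.78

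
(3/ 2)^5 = 243/ 32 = 7.59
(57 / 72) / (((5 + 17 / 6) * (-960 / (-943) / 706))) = 6324701 / 90240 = 70.09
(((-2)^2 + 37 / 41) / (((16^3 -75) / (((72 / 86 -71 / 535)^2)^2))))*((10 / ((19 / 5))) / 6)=243294185724234193 / 1846999898414254181525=0.00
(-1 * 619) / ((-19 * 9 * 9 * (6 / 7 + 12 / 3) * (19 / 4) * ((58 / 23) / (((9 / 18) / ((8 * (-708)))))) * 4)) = -99659 / 653209318656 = -0.00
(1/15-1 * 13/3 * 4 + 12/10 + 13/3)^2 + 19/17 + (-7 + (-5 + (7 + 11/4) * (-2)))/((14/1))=2089043/15300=136.54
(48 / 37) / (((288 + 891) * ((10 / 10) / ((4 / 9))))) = 64 / 130869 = 0.00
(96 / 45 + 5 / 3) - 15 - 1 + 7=-26 / 5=-5.20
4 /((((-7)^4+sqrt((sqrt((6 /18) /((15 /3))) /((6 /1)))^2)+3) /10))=51926400 /3120776639- 240* sqrt(15) /3120776639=0.02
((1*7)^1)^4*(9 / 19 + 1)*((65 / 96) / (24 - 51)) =-1092455 / 12312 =-88.73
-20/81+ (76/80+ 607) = 984479/1620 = 607.70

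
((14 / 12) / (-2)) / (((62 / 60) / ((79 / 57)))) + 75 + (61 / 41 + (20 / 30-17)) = 8602657 / 144894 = 59.37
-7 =-7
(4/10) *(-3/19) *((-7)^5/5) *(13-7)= 605052/475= 1273.79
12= 12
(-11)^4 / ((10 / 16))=117128 / 5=23425.60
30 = 30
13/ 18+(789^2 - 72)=11204095/ 18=622449.72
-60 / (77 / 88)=-480 / 7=-68.57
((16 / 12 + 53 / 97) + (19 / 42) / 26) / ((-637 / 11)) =-2210461 / 67473588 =-0.03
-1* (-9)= 9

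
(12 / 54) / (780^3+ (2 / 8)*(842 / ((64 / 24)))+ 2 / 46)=736 / 1571716485585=0.00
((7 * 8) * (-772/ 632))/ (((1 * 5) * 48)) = -1351/ 4740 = -0.29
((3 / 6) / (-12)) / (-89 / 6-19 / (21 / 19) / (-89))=623 / 218900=0.00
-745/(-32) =745/32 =23.28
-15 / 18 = -5 / 6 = -0.83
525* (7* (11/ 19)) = 40425/ 19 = 2127.63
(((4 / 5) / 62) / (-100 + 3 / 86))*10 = -344 / 266507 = -0.00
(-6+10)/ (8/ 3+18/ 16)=96/ 91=1.05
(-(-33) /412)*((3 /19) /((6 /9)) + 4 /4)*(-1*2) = -1551 /7828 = -0.20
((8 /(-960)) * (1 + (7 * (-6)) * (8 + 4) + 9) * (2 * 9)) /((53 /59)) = 43719 /530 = 82.49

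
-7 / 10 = -0.70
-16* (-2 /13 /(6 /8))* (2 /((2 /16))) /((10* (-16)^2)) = 0.02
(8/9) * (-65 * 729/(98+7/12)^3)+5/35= 12594637/127353499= 0.10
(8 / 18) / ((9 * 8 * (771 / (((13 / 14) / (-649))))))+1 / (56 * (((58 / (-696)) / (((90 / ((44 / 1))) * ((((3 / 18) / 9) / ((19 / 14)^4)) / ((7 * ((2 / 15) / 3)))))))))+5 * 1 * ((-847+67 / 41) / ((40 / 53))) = -33960303767119265363 / 6063737405587092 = -5600.56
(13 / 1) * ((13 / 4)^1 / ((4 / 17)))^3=140320193 / 4096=34257.86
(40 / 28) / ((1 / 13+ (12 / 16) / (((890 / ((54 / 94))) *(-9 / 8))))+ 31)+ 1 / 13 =94493151 / 768908413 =0.12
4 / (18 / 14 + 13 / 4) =112 / 127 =0.88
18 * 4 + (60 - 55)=77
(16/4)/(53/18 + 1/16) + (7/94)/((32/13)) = 1772011/1302464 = 1.36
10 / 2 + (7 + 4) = 16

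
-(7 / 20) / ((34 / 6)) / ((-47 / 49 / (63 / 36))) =7203 / 63920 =0.11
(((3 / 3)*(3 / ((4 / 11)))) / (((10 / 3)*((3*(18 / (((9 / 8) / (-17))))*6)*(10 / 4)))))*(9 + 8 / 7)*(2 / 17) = -781 / 3236800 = -0.00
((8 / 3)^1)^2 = 64 / 9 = 7.11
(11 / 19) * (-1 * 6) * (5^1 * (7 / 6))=-385 / 19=-20.26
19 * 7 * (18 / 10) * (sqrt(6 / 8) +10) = 2601.33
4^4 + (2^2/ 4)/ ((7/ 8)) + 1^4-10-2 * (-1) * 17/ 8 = 7067/ 28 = 252.39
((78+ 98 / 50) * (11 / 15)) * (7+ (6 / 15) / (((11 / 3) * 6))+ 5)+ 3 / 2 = 2648303 / 3750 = 706.21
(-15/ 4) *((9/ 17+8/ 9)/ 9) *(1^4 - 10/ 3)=7595/ 5508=1.38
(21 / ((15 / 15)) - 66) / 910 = -9 / 182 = -0.05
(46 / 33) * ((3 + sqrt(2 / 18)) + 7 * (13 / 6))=851 / 33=25.79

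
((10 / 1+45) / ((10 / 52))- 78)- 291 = -83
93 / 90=31 / 30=1.03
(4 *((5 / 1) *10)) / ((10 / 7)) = 140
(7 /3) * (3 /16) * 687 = 4809 /16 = 300.56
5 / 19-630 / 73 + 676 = 926007 / 1387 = 667.63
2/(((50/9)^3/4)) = 729/15625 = 0.05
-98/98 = -1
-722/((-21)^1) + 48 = 1730/21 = 82.38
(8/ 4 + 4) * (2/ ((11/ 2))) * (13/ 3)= 104/ 11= 9.45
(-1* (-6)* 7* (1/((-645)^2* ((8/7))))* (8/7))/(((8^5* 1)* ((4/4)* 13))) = 7/29536665600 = 0.00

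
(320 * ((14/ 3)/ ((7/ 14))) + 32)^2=82011136/ 9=9112348.44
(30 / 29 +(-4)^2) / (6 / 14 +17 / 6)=20748 / 3973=5.22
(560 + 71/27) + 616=31823/27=1178.63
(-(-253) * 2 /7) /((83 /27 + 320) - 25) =6831 /28168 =0.24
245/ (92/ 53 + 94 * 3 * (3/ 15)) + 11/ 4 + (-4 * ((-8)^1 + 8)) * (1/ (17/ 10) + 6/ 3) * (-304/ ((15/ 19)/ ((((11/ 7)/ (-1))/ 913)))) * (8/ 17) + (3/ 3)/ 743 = 159465981/ 22893316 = 6.97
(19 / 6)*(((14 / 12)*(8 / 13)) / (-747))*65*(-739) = 982870 / 6723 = 146.20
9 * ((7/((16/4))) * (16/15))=84/5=16.80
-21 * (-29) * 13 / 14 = 1131 / 2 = 565.50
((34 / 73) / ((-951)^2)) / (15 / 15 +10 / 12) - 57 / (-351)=1533163325 / 9441042039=0.16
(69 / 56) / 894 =23 / 16688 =0.00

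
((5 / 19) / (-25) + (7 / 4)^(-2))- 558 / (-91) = 390193 / 60515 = 6.45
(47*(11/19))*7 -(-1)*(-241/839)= 3031762/15941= 190.19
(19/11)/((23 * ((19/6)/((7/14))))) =3/253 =0.01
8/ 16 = 1/ 2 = 0.50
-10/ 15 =-2/ 3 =-0.67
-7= -7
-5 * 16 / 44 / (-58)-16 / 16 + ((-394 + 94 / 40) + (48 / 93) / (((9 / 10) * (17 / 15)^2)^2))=-392.23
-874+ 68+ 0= -806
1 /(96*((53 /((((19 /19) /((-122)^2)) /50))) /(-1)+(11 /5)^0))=-1 /3786489504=-0.00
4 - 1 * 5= -1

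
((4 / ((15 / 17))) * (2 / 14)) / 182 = 34 / 9555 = 0.00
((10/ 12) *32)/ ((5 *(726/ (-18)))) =-16/ 121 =-0.13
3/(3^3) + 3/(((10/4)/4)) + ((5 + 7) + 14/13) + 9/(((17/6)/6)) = 368431/9945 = 37.05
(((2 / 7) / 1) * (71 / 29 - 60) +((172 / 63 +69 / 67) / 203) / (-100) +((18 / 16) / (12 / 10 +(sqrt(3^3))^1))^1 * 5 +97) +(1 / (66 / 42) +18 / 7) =375 * sqrt(3) / 568 +2793957541987 / 33460500150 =84.64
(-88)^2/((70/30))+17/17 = 23239/7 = 3319.86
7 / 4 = 1.75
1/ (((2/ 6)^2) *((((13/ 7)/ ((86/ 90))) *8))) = 301/ 520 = 0.58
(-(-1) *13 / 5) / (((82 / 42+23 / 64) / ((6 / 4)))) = 2016 / 1195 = 1.69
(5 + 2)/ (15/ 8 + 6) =8/ 9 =0.89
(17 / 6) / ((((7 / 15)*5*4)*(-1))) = -17 / 56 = -0.30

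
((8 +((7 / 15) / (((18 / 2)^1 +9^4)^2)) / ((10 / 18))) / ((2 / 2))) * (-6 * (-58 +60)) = -2877660007 / 29975625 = -96.00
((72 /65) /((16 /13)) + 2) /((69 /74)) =3.11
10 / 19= 0.53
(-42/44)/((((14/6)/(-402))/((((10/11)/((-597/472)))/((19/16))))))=-45538560/457501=-99.54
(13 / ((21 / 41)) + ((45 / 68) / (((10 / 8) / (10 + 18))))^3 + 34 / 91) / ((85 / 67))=295025420629 / 114006165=2587.80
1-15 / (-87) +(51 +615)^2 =12863158 / 29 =443557.17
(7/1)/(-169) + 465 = 78578/169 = 464.96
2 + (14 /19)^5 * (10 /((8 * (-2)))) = 4616058 /2476099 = 1.86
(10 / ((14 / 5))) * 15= 375 / 7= 53.57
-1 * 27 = -27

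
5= 5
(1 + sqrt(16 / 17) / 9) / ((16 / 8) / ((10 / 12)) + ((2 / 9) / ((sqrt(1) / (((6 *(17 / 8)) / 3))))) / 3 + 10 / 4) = 15 *sqrt(17) / 2992 + 135 / 704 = 0.21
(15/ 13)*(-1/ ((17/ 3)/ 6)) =-270/ 221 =-1.22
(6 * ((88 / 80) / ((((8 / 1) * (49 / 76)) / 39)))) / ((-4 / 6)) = -73359 / 980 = -74.86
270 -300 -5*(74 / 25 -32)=576 / 5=115.20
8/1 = 8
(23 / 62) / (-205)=-23 / 12710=-0.00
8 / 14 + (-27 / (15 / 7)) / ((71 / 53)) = -21953 / 2485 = -8.83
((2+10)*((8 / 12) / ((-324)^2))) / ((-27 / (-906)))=151 / 59049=0.00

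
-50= -50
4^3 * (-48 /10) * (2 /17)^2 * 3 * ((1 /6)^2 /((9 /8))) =-4096 /13005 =-0.31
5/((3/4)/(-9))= -60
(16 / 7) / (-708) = -4 / 1239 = -0.00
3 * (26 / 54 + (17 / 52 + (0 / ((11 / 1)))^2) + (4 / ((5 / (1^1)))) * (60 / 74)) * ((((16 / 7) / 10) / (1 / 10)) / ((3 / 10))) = 432520 / 12987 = 33.30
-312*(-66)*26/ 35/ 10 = 267696/ 175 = 1529.69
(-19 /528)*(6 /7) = -19 /616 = -0.03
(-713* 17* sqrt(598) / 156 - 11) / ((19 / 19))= -12121* sqrt(598) / 156 - 11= -1911.05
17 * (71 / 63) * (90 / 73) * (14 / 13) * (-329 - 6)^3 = -907552352500 / 949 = -956324923.60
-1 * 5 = -5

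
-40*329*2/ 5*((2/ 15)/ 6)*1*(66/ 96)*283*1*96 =-32773664/ 15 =-2184910.93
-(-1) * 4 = 4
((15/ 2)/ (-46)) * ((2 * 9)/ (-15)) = 9/ 46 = 0.20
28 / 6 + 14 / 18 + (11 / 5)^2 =2314 / 225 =10.28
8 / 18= 4 / 9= 0.44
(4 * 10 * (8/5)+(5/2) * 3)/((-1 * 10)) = -143/20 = -7.15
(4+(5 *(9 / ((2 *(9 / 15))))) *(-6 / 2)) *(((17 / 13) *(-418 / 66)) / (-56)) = -16.05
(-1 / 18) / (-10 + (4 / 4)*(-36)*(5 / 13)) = 0.00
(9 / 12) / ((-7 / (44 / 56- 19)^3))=49744125 / 76832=647.44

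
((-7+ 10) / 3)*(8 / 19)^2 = 64 / 361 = 0.18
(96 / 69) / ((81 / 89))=2848 / 1863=1.53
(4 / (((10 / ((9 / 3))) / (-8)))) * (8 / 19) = -4.04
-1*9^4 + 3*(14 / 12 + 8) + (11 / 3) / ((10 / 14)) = -195851 / 30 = -6528.37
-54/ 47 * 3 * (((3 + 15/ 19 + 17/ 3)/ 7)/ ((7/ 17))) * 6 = -60588/ 893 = -67.85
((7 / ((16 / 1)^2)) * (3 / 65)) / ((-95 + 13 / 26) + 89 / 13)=-21 / 1458560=-0.00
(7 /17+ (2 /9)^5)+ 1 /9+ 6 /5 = 8650118 /5019165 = 1.72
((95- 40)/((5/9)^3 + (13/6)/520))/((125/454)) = 58250016/51215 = 1137.36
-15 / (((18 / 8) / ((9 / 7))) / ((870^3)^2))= -26017572060540000000 / 7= -3716796008648571428.57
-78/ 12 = -13/ 2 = -6.50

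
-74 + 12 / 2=-68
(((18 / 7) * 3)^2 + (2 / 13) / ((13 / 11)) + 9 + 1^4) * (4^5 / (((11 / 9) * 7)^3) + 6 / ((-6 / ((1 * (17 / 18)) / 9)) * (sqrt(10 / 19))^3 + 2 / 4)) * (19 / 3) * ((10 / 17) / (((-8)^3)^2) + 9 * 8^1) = 608663438962872013156709731 / 11767163387625609306112 - 10145157015897212535 * sqrt(190) / 16014648420080128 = 42993.50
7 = 7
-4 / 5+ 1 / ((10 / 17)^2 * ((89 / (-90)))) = -3313 / 890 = -3.72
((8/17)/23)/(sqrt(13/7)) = 8 * sqrt(91)/5083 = 0.02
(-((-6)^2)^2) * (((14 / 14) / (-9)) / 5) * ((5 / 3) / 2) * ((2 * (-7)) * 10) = -3360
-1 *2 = -2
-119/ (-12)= 119/ 12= 9.92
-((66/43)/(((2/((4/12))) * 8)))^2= -121/118336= -0.00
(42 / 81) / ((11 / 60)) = 280 / 99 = 2.83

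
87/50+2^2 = 287/50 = 5.74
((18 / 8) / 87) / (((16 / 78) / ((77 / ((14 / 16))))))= 1287 / 116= 11.09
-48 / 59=-0.81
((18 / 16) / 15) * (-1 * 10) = -3 / 4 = -0.75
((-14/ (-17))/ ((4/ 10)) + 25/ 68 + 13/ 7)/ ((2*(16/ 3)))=6117/ 15232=0.40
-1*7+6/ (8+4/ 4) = -19/ 3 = -6.33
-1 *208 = -208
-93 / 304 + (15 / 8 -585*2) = -355203 / 304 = -1168.43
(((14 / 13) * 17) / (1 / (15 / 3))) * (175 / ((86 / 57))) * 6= 35610750 / 559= 63704.38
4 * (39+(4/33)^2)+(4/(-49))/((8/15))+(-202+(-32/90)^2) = -1103801227/24012450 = -45.97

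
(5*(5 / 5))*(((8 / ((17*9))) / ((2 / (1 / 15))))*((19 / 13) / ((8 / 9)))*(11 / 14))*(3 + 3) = 209 / 3094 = 0.07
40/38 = 20/19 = 1.05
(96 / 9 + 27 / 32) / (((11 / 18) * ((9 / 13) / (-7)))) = -100555 / 528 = -190.45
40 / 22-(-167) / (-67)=-497 / 737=-0.67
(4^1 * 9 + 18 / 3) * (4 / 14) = 12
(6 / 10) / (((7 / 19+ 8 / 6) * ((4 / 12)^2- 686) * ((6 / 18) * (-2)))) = 4617 / 5987810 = 0.00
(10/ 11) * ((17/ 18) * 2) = 170/ 99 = 1.72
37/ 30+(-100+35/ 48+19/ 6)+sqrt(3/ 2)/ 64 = -22769/ 240+sqrt(6)/ 128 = -94.85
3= 3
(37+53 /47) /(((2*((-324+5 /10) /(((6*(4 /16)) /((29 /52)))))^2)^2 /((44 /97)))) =11674252541952 /565039366686261309599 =0.00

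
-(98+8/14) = -690/7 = -98.57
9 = 9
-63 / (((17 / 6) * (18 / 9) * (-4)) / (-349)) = -65961 / 68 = -970.01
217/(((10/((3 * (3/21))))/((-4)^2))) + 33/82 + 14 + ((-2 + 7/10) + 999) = 47597/41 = 1160.90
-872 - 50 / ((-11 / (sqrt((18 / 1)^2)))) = -8692 / 11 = -790.18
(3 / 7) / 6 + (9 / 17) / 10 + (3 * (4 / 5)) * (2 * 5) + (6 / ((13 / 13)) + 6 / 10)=18281 / 595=30.72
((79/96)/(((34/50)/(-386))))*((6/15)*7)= -533645/408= -1307.95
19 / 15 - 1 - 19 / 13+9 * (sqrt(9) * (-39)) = -205568 / 195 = -1054.19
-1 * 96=-96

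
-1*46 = -46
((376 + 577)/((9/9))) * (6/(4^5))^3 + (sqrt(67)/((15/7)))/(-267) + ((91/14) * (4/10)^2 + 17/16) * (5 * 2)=14109767311/671088640 - 7 * sqrt(67)/4005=21.01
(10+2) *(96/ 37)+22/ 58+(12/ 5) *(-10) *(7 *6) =-1047769/ 1073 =-976.49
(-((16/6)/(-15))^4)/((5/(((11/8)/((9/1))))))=-5632/184528125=-0.00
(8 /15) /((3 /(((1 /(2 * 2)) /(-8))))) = -1 /180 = -0.01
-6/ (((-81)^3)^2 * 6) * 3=-0.00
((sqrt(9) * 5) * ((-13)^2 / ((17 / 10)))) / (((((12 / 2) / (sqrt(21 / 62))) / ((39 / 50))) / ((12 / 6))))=6591 * sqrt(1302) / 1054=225.64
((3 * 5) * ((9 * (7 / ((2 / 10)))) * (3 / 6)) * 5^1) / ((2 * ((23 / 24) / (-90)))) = -12757500 / 23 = -554673.91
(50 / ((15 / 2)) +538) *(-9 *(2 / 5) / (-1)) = 9804 / 5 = 1960.80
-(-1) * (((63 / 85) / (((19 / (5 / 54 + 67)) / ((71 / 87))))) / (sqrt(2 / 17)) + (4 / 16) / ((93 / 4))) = 1 / 93 + 1800631 * sqrt(34) / 1686060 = 6.24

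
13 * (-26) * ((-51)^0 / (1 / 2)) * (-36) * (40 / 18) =54080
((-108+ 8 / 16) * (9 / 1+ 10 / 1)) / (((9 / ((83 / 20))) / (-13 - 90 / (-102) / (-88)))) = 1319805493 / 107712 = 12253.10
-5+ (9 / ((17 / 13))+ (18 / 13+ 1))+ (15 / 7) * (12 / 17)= 8941 / 1547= 5.78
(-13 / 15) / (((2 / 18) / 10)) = -78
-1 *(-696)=696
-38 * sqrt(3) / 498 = -19 * sqrt(3) / 249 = -0.13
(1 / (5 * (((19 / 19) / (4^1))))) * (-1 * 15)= -12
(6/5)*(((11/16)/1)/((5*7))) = 33/1400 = 0.02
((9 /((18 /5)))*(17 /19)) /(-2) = -85 /76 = -1.12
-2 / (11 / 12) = -24 / 11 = -2.18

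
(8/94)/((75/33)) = 44/1175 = 0.04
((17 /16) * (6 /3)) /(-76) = -17 /608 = -0.03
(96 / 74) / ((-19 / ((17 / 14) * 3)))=-1224 / 4921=-0.25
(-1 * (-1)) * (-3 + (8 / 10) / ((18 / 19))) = -97 / 45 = -2.16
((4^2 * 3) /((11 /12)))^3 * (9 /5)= 1719926784 /6655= 258441.29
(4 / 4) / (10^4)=1 / 10000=0.00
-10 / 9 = -1.11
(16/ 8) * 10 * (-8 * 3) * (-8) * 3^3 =103680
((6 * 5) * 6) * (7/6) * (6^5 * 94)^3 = 82010906298105200640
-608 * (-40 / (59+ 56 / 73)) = 1775360 / 4363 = 406.91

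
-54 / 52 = -27 / 26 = -1.04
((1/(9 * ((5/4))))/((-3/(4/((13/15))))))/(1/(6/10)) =-16/195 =-0.08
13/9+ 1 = 22/9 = 2.44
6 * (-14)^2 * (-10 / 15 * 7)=-5488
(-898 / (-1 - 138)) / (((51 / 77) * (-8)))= -34573 / 28356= -1.22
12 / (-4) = -3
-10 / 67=-0.15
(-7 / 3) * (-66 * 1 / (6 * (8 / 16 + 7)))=154 / 45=3.42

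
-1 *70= -70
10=10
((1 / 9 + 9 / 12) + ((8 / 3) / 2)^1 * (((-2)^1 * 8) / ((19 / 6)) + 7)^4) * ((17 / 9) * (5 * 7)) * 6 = 55929809005 / 7037334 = 7947.58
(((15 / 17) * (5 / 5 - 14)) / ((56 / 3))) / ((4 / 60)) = -8775 / 952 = -9.22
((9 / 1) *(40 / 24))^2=225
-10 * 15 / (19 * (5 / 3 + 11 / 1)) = -0.62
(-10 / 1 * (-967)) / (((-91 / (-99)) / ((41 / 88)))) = 1784115 / 364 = 4901.41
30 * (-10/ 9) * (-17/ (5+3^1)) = 425/ 6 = 70.83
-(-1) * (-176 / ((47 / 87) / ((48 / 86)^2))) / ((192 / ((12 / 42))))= -91872 / 608321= -0.15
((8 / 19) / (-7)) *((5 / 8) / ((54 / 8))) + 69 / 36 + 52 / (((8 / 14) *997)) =28675771 / 14320908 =2.00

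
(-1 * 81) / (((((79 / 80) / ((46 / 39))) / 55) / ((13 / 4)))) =-1366200 / 79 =-17293.67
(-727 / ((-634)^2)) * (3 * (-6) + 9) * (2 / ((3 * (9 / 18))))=2181 / 100489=0.02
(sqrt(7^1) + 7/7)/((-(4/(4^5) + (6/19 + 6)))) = -4864* sqrt(7)/30739-4864/30739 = -0.58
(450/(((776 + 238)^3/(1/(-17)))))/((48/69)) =-575/15754704576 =-0.00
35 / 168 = 5 / 24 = 0.21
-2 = -2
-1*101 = -101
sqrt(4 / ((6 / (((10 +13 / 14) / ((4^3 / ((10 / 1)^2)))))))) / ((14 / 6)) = 15 * sqrt(357) / 196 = 1.45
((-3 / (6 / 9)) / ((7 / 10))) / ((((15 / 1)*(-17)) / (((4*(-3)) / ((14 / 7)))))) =-18 / 119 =-0.15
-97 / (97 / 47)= -47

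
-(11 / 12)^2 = -121 / 144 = -0.84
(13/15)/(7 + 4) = 13/165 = 0.08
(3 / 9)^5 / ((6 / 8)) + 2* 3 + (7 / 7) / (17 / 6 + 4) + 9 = 452873 / 29889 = 15.15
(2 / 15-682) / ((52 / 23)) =-58811 / 195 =-301.59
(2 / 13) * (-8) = -16 / 13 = -1.23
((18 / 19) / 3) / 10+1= 1.03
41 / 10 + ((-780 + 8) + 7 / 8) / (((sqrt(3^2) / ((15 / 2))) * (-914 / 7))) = 1379367 / 73120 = 18.86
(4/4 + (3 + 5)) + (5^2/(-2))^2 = 165.25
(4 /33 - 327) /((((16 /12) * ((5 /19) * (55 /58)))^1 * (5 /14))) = -41605459 /15125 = -2750.77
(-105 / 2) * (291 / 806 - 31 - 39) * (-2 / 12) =-609.34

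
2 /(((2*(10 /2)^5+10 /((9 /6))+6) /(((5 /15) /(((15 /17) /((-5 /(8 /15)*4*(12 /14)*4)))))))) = -510 /32879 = -0.02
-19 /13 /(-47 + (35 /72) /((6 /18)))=456 /14209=0.03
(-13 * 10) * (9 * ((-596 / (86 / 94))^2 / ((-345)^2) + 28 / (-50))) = -17197151348 / 4890605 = -3516.36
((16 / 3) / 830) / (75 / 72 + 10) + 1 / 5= 22059 / 109975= 0.20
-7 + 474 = 467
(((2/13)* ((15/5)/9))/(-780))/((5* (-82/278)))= 139/3118050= 0.00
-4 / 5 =-0.80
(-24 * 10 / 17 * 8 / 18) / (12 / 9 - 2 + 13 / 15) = -1600 / 51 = -31.37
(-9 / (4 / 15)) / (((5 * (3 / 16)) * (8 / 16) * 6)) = -12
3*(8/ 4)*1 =6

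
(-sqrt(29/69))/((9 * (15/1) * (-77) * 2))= sqrt(2001)/1434510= 0.00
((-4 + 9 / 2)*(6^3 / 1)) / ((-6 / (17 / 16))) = -153 / 8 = -19.12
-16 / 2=-8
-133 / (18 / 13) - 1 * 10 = -1909 / 18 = -106.06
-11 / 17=-0.65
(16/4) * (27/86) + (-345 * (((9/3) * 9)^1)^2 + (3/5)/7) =-378513006/1505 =-251503.66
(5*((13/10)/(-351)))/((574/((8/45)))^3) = -32/58163026343625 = -0.00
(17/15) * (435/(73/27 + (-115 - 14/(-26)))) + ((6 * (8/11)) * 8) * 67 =1007328783/431497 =2334.50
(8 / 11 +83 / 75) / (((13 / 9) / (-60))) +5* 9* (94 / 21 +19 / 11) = 1015899 / 5005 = 202.98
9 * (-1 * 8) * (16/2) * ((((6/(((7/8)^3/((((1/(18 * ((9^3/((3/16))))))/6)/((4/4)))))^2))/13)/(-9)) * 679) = 794624/3135107039337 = 0.00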